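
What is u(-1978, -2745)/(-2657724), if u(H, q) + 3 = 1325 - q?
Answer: -4067/2657724 ≈ -0.0015303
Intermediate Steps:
u(H, q) = 1322 - q (u(H, q) = -3 + (1325 - q) = 1322 - q)
u(-1978, -2745)/(-2657724) = (1322 - 1*(-2745))/(-2657724) = (1322 + 2745)*(-1/2657724) = 4067*(-1/2657724) = -4067/2657724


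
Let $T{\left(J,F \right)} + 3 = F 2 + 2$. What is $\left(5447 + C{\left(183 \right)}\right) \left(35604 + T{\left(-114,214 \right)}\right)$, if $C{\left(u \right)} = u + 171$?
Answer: $209015831$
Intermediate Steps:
$C{\left(u \right)} = 171 + u$
$T{\left(J,F \right)} = -1 + 2 F$ ($T{\left(J,F \right)} = -3 + \left(F 2 + 2\right) = -3 + \left(2 F + 2\right) = -3 + \left(2 + 2 F\right) = -1 + 2 F$)
$\left(5447 + C{\left(183 \right)}\right) \left(35604 + T{\left(-114,214 \right)}\right) = \left(5447 + \left(171 + 183\right)\right) \left(35604 + \left(-1 + 2 \cdot 214\right)\right) = \left(5447 + 354\right) \left(35604 + \left(-1 + 428\right)\right) = 5801 \left(35604 + 427\right) = 5801 \cdot 36031 = 209015831$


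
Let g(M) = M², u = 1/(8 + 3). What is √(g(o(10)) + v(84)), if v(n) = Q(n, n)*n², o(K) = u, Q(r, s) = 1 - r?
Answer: I*√70863407/11 ≈ 765.28*I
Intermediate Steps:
u = 1/11 ≈ 0.090909
o(K) = 1/11
v(n) = n²*(1 - n) (v(n) = (1 - n)*n² = n²*(1 - n))
√(g(o(10)) + v(84)) = √((1/11)² + 84²*(1 - 1*84)) = √(1/121 + 7056*(1 - 84)) = √(1/121 + 7056*(-83)) = √(1/121 - 585648) = √(-70863407/121) = I*√70863407/11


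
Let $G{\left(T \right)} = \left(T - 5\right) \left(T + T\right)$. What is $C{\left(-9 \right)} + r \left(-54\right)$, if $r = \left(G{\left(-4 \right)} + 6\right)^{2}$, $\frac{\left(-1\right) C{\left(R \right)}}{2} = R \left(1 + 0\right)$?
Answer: $-328518$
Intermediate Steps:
$G{\left(T \right)} = 2 T \left(-5 + T\right)$ ($G{\left(T \right)} = \left(-5 + T\right) 2 T = 2 T \left(-5 + T\right)$)
$C{\left(R \right)} = - 2 R$ ($C{\left(R \right)} = - 2 R \left(1 + 0\right) = - 2 R 1 = - 2 R$)
$r = 6084$ ($r = \left(2 \left(-4\right) \left(-5 - 4\right) + 6\right)^{2} = \left(2 \left(-4\right) \left(-9\right) + 6\right)^{2} = \left(72 + 6\right)^{2} = 78^{2} = 6084$)
$C{\left(-9 \right)} + r \left(-54\right) = \left(-2\right) \left(-9\right) + 6084 \left(-54\right) = 18 - 328536 = -328518$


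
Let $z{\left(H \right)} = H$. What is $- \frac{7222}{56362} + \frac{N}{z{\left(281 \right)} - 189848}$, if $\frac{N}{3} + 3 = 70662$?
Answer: $- \frac{246601862}{197858801} \approx -1.2464$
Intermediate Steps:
$N = 211977$ ($N = -9 + 3 \cdot 70662 = -9 + 211986 = 211977$)
$- \frac{7222}{56362} + \frac{N}{z{\left(281 \right)} - 189848} = - \frac{7222}{56362} + \frac{211977}{281 - 189848} = \left(-7222\right) \frac{1}{56362} + \frac{211977}{281 - 189848} = - \frac{3611}{28181} + \frac{211977}{-189567} = - \frac{3611}{28181} + 211977 \left(- \frac{1}{189567}\right) = - \frac{3611}{28181} - \frac{7851}{7021} = - \frac{246601862}{197858801}$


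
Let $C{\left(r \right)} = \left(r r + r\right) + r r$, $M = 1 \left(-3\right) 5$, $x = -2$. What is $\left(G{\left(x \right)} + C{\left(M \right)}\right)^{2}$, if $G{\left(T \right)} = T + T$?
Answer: $185761$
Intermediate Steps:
$M = -15$ ($M = \left(-3\right) 5 = -15$)
$G{\left(T \right)} = 2 T$
$C{\left(r \right)} = r + 2 r^{2}$ ($C{\left(r \right)} = \left(r^{2} + r\right) + r^{2} = \left(r + r^{2}\right) + r^{2} = r + 2 r^{2}$)
$\left(G{\left(x \right)} + C{\left(M \right)}\right)^{2} = \left(2 \left(-2\right) - 15 \left(1 + 2 \left(-15\right)\right)\right)^{2} = \left(-4 - 15 \left(1 - 30\right)\right)^{2} = \left(-4 - -435\right)^{2} = \left(-4 + 435\right)^{2} = 431^{2} = 185761$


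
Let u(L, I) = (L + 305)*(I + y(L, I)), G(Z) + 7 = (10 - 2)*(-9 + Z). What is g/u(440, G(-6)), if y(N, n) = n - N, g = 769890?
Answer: -76989/51703 ≈ -1.4891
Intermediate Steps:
G(Z) = -79 + 8*Z (G(Z) = -7 + (10 - 2)*(-9 + Z) = -7 + 8*(-9 + Z) = -7 + (-72 + 8*Z) = -79 + 8*Z)
u(L, I) = (305 + L)*(-L + 2*I) (u(L, I) = (L + 305)*(I + (I - L)) = (305 + L)*(-L + 2*I))
g/u(440, G(-6)) = 769890/(-305*440 + 610*(-79 + 8*(-6)) + (-79 + 8*(-6))*440 + 440*((-79 + 8*(-6)) - 1*440)) = 769890/(-134200 + 610*(-79 - 48) + (-79 - 48)*440 + 440*((-79 - 48) - 440)) = 769890/(-134200 + 610*(-127) - 127*440 + 440*(-127 - 440)) = 769890/(-134200 - 77470 - 55880 + 440*(-567)) = 769890/(-134200 - 77470 - 55880 - 249480) = 769890/(-517030) = 769890*(-1/517030) = -76989/51703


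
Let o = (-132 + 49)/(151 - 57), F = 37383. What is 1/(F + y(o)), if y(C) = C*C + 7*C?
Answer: 8836/330268463 ≈ 2.6754e-5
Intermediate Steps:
o = -83/94 ≈ -0.88298
y(C) = C² + 7*C
1/(F + y(o)) = 1/(37383 - 83*(7 - 83/94)/94) = 1/(37383 - 83/94*575/94) = 1/(37383 - 47725/8836) = 1/(330268463/8836) = 8836/330268463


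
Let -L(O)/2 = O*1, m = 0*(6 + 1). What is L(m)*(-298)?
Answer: 0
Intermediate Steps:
m = 0 (m = 0*7 = 0)
L(O) = -2*O
L(m)*(-298) = -2*0*(-298) = 0*(-298) = 0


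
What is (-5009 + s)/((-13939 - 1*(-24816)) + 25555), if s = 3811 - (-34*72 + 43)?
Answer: 1207/36432 ≈ 0.033130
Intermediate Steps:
s = 6216 (s = 3811 - (-2448 + 43) = 3811 - 1*(-2405) = 3811 + 2405 = 6216)
(-5009 + s)/((-13939 - 1*(-24816)) + 25555) = (-5009 + 6216)/((-13939 - 1*(-24816)) + 25555) = 1207/((-13939 + 24816) + 25555) = 1207/(10877 + 25555) = 1207/36432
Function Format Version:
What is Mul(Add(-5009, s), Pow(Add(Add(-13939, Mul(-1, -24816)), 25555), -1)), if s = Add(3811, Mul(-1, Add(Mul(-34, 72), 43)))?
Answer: Rational(1207, 36432) ≈ 0.033130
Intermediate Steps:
s = 6216 (s = Add(3811, Mul(-1, Add(-2448, 43))) = Add(3811, Mul(-1, -2405)) = Add(3811, 2405) = 6216)
Mul(Add(-5009, s), Pow(Add(Add(-13939, Mul(-1, -24816)), 25555), -1)) = Mul(Add(-5009, 6216), Pow(Add(Add(-13939, Mul(-1, -24816)), 25555), -1)) = Mul(1207, Pow(Add(Add(-13939, 24816), 25555), -1)) = Mul(1207, Pow(Add(10877, 25555), -1)) = Mul(1207, Pow(36432, -1)) = Mul(1207, Rational(1, 36432)) = Rational(1207, 36432)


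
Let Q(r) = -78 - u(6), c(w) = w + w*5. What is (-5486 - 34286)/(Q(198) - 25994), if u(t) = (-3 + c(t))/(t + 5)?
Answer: 39772/26075 ≈ 1.5253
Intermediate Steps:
c(w) = 6*w (c(w) = w + 5*w = 6*w)
u(t) = (-3 + 6*t)/(5 + t) (u(t) = (-3 + 6*t)/(t + 5) = (-3 + 6*t)/(5 + t))
Q(r) = -81 (Q(r) = -78 - 3*(-1 + 2*6)/(5 + 6) = -78 - 3*(-1 + 12)/11 = -78 - 3*11/11 = -78 - 1*3 = -78 - 3 = -81)
(-5486 - 34286)/(Q(198) - 25994) = (-5486 - 34286)/(-81 - 25994) = -39772/(-26075) = -39772*(-1/26075) = 39772/26075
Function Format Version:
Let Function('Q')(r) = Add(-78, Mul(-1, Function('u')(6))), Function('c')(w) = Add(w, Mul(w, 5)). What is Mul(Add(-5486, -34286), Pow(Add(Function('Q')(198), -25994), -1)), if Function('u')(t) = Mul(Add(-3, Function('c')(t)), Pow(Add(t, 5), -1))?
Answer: Rational(39772, 26075) ≈ 1.5253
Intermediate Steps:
Function('c')(w) = Mul(6, w) (Function('c')(w) = Add(w, Mul(5, w)) = Mul(6, w))
Function('u')(t) = Mul(Pow(Add(5, t), -1), Add(-3, Mul(6, t))) (Function('u')(t) = Mul(Add(-3, Mul(6, t)), Pow(Add(t, 5), -1)) = Mul(Add(-3, Mul(6, t)), Pow(Add(5, t), -1)) = Mul(Pow(Add(5, t), -1), Add(-3, Mul(6, t))))
Function('Q')(r) = -81 (Function('Q')(r) = Add(-78, Mul(-1, Mul(3, Pow(Add(5, 6), -1), Add(-1, Mul(2, 6))))) = Add(-78, Mul(-1, Mul(3, Pow(11, -1), Add(-1, 12)))) = Add(-78, Mul(-1, Mul(3, Rational(1, 11), 11))) = Add(-78, Mul(-1, 3)) = Add(-78, -3) = -81)
Mul(Add(-5486, -34286), Pow(Add(Function('Q')(198), -25994), -1)) = Mul(Add(-5486, -34286), Pow(Add(-81, -25994), -1)) = Mul(-39772, Pow(-26075, -1)) = Mul(-39772, Rational(-1, 26075)) = Rational(39772, 26075)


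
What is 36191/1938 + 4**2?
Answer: 67199/1938 ≈ 34.674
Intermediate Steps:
36191/1938 + 4**2 = 36191*(1/1938) + 16 = 36191/1938 + 16 = 67199/1938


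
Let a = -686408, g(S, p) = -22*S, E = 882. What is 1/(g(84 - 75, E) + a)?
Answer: -1/686606 ≈ -1.4564e-6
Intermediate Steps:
1/(g(84 - 75, E) + a) = 1/(-22*(84 - 75) - 686408) = 1/(-22*9 - 686408) = 1/(-198 - 686408) = 1/(-686606) = -1/686606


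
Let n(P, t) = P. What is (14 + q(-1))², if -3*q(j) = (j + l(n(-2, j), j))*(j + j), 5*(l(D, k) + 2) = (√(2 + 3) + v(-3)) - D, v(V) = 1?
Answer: 34616/225 + 248*√5/75 ≈ 161.24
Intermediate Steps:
l(D, k) = -9/5 - D/5 + √5/5 (l(D, k) = -2 + ((√(2 + 3) + 1) - D)/5 = -2 + ((√5 + 1) - D)/5 = -2 + ((1 + √5) - D)/5 = -2 + (1 + √5 - D)/5 = -2 + (⅕ - D/5 + √5/5) = -9/5 - D/5 + √5/5)
q(j) = -2*j*(-7/5 + j + √5/5)/3 (q(j) = -(j + (-9/5 - ⅕*(-2) + √5/5))*(j + j)/3 = -(j + (-9/5 + ⅖ + √5/5))*2*j/3 = -(j + (-7/5 + √5/5))*2*j/3 = -(-7/5 + j + √5/5)*2*j/3 = -2*j*(-7/5 + j + √5/5)/3)
(14 + q(-1))² = (14 + (2/15)*(-1)*(7 - √5 - 5*(-1)))² = (14 + (2/15)*(-1)*(7 - √5 + 5))² = (14 + (2/15)*(-1)*(12 - √5))² = (14 + (-8/5 + 2*√5/15))² = (62/5 + 2*√5/15)²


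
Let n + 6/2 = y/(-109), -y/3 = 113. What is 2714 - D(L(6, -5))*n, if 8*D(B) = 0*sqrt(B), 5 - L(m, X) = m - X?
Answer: 2714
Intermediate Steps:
L(m, X) = 5 + X - m (L(m, X) = 5 - (m - X) = 5 + (X - m) = 5 + X - m)
D(B) = 0 (D(B) = (0*sqrt(B))/8 = (1/8)*0 = 0)
y = -339 (y = -3*113 = -339)
n = 12/109 (n = -3 - 339/(-109) = -3 - 339*(-1/109) = -3 + 339/109 = 12/109 ≈ 0.11009)
2714 - D(L(6, -5))*n = 2714 - 0*12/109 = 2714 - 1*0 = 2714 + 0 = 2714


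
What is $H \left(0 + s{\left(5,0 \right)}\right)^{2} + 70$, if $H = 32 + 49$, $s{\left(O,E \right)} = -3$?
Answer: $799$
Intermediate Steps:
$H = 81$
$H \left(0 + s{\left(5,0 \right)}\right)^{2} + 70 = 81 \left(0 - 3\right)^{2} + 70 = 81 \left(-3\right)^{2} + 70 = 81 \cdot 9 + 70 = 729 + 70 = 799$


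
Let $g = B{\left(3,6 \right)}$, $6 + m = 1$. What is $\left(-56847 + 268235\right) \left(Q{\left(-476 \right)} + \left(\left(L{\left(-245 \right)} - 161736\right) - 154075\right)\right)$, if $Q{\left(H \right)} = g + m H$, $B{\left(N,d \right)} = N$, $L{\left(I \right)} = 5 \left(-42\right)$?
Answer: $-66299309544$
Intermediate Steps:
$L{\left(I \right)} = -210$
$m = -5$ ($m = -6 + 1 = -5$)
$g = 3$
$Q{\left(H \right)} = 3 - 5 H$
$\left(-56847 + 268235\right) \left(Q{\left(-476 \right)} + \left(\left(L{\left(-245 \right)} - 161736\right) - 154075\right)\right) = \left(-56847 + 268235\right) \left(\left(3 - -2380\right) - 316021\right) = 211388 \left(\left(3 + 2380\right) - 316021\right) = 211388 \left(2383 - 316021\right) = 211388 \left(-313638\right) = -66299309544$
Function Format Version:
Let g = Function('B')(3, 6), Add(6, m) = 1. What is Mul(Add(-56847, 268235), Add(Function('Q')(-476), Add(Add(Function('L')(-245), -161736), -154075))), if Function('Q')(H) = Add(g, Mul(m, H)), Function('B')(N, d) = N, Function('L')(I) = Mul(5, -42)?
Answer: -66299309544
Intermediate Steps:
Function('L')(I) = -210
m = -5 (m = Add(-6, 1) = -5)
g = 3
Function('Q')(H) = Add(3, Mul(-5, H))
Mul(Add(-56847, 268235), Add(Function('Q')(-476), Add(Add(Function('L')(-245), -161736), -154075))) = Mul(Add(-56847, 268235), Add(Add(3, Mul(-5, -476)), Add(Add(-210, -161736), -154075))) = Mul(211388, Add(Add(3, 2380), Add(-161946, -154075))) = Mul(211388, Add(2383, -316021)) = Mul(211388, -313638) = -66299309544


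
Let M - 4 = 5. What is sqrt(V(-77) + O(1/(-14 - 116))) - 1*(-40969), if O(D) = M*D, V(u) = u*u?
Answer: 40969 + sqrt(100198930)/130 ≈ 41046.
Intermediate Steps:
M = 9 (M = 4 + 5 = 9)
V(u) = u**2
O(D) = 9*D
sqrt(V(-77) + O(1/(-14 - 116))) - 1*(-40969) = sqrt((-77)**2 + 9/(-14 - 116)) - 1*(-40969) = sqrt(5929 + 9/(-130)) + 40969 = sqrt(5929 + 9*(-1/130)) + 40969 = sqrt(5929 - 9/130) + 40969 = sqrt(770761/130) + 40969 = sqrt(100198930)/130 + 40969 = 40969 + sqrt(100198930)/130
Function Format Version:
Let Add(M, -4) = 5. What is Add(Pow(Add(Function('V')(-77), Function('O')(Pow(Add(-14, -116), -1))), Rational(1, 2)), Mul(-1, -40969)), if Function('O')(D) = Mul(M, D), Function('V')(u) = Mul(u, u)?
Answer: Add(40969, Mul(Rational(1, 130), Pow(100198930, Rational(1, 2)))) ≈ 41046.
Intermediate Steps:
M = 9 (M = Add(4, 5) = 9)
Function('V')(u) = Pow(u, 2)
Function('O')(D) = Mul(9, D)
Add(Pow(Add(Function('V')(-77), Function('O')(Pow(Add(-14, -116), -1))), Rational(1, 2)), Mul(-1, -40969)) = Add(Pow(Add(Pow(-77, 2), Mul(9, Pow(Add(-14, -116), -1))), Rational(1, 2)), Mul(-1, -40969)) = Add(Pow(Add(5929, Mul(9, Pow(-130, -1))), Rational(1, 2)), 40969) = Add(Pow(Add(5929, Mul(9, Rational(-1, 130))), Rational(1, 2)), 40969) = Add(Pow(Add(5929, Rational(-9, 130)), Rational(1, 2)), 40969) = Add(Pow(Rational(770761, 130), Rational(1, 2)), 40969) = Add(Mul(Rational(1, 130), Pow(100198930, Rational(1, 2))), 40969) = Add(40969, Mul(Rational(1, 130), Pow(100198930, Rational(1, 2))))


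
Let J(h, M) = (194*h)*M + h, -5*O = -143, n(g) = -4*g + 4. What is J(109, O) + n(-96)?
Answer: 3026363/5 ≈ 6.0527e+5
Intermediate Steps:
n(g) = 4 - 4*g
O = 143/5 (O = -1/5*(-143) = 143/5 ≈ 28.600)
J(h, M) = h + 194*M*h (J(h, M) = 194*M*h + h = h + 194*M*h)
J(109, O) + n(-96) = 109*(1 + 194*(143/5)) + (4 - 4*(-96)) = 109*(1 + 27742/5) + (4 + 384) = 109*(27747/5) + 388 = 3024423/5 + 388 = 3026363/5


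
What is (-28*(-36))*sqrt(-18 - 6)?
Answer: 2016*I*sqrt(6) ≈ 4938.2*I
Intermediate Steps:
(-28*(-36))*sqrt(-18 - 6) = 1008*sqrt(-24) = 1008*(2*I*sqrt(6)) = 2016*I*sqrt(6)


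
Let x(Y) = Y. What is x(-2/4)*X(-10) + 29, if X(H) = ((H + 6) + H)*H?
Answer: -41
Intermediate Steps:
X(H) = H*(6 + 2*H) (X(H) = ((6 + H) + H)*H = (6 + 2*H)*H = H*(6 + 2*H))
x(-2/4)*X(-10) + 29 = (-2/4)*(2*(-10)*(3 - 10)) + 29 = (-2*1/4)*(2*(-10)*(-7)) + 29 = -1/2*140 + 29 = -70 + 29 = -41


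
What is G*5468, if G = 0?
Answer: 0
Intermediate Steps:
G*5468 = 0*5468 = 0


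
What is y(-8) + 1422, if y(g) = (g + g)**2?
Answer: 1678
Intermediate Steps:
y(g) = 4*g**2 (y(g) = (2*g)**2 = 4*g**2)
y(-8) + 1422 = 4*(-8)**2 + 1422 = 4*64 + 1422 = 256 + 1422 = 1678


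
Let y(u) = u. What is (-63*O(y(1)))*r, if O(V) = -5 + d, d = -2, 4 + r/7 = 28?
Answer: 74088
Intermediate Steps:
r = 168 (r = -28 + 7*28 = -28 + 196 = 168)
O(V) = -7 (O(V) = -5 - 2 = -7)
(-63*O(y(1)))*r = -63*(-7)*168 = 441*168 = 74088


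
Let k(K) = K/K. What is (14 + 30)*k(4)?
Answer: 44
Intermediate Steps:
k(K) = 1
(14 + 30)*k(4) = (14 + 30)*1 = 44*1 = 44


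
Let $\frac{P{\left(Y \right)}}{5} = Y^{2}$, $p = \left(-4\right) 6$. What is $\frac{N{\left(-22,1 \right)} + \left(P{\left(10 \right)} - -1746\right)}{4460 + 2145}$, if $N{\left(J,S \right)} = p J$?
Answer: $\frac{2774}{6605} \approx 0.41998$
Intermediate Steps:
$p = -24$
$P{\left(Y \right)} = 5 Y^{2}$
$N{\left(J,S \right)} = - 24 J$
$\frac{N{\left(-22,1 \right)} + \left(P{\left(10 \right)} - -1746\right)}{4460 + 2145} = \frac{\left(-24\right) \left(-22\right) + \left(5 \cdot 10^{2} - -1746\right)}{4460 + 2145} = \frac{528 + \left(5 \cdot 100 + 1746\right)}{6605} = \left(528 + \left(500 + 1746\right)\right) \frac{1}{6605} = \left(528 + 2246\right) \frac{1}{6605} = 2774 \cdot \frac{1}{6605} = \frac{2774}{6605}$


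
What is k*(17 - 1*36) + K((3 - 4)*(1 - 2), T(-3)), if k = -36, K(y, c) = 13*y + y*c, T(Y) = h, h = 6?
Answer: 703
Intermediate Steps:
T(Y) = 6
K(y, c) = 13*y + c*y
k*(17 - 1*36) + K((3 - 4)*(1 - 2), T(-3)) = -36*(17 - 1*36) + ((3 - 4)*(1 - 2))*(13 + 6) = -36*(17 - 36) - 1*(-1)*19 = -36*(-19) + 1*19 = 684 + 19 = 703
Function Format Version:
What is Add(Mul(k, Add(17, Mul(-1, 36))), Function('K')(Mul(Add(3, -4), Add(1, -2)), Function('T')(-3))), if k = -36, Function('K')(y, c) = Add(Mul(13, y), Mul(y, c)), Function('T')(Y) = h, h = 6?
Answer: 703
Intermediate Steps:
Function('T')(Y) = 6
Function('K')(y, c) = Add(Mul(13, y), Mul(c, y))
Add(Mul(k, Add(17, Mul(-1, 36))), Function('K')(Mul(Add(3, -4), Add(1, -2)), Function('T')(-3))) = Add(Mul(-36, Add(17, Mul(-1, 36))), Mul(Mul(Add(3, -4), Add(1, -2)), Add(13, 6))) = Add(Mul(-36, Add(17, -36)), Mul(Mul(-1, -1), 19)) = Add(Mul(-36, -19), Mul(1, 19)) = Add(684, 19) = 703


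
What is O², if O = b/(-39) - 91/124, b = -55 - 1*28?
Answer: 45468049/23386896 ≈ 1.9442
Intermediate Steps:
b = -83 (b = -55 - 28 = -83)
O = 6743/4836 (O = -83/(-39) - 91/124 = -83*(-1/39) - 91*1/124 = 83/39 - 91/124 = 6743/4836 ≈ 1.3943)
O² = (6743/4836)² = 45468049/23386896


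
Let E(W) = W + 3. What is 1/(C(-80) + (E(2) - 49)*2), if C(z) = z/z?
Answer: -1/87 ≈ -0.011494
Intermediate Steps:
E(W) = 3 + W
C(z) = 1
1/(C(-80) + (E(2) - 49)*2) = 1/(1 + ((3 + 2) - 49)*2) = 1/(1 + (5 - 49)*2) = 1/(1 - 44*2) = 1/(1 - 88) = 1/(-87) = -1/87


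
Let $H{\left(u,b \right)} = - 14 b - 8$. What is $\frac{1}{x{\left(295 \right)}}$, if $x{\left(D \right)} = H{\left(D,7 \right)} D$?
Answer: $- \frac{1}{31270} \approx -3.198 \cdot 10^{-5}$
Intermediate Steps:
$H{\left(u,b \right)} = -8 - 14 b$
$x{\left(D \right)} = - 106 D$ ($x{\left(D \right)} = \left(-8 - 98\right) D = - 106 D$)
$\frac{1}{x{\left(295 \right)}} = \frac{1}{\left(-106\right) 295} = \frac{1}{-31270} = - \frac{1}{31270}$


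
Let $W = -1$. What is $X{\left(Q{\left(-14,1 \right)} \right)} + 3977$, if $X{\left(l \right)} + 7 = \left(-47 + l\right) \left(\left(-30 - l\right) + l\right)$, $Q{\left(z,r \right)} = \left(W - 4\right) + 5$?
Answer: $5380$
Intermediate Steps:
$Q{\left(z,r \right)} = 0$ ($Q{\left(z,r \right)} = \left(-1 - 4\right) + 5 = -5 + 5 = 0$)
$X{\left(l \right)} = 1403 - 30 l$ ($X{\left(l \right)} = -7 + \left(-47 + l\right) \left(\left(-30 - l\right) + l\right) = -7 + \left(-47 + l\right) \left(-30\right) = -7 - \left(-1410 + 30 l\right) = 1403 - 30 l$)
$X{\left(Q{\left(-14,1 \right)} \right)} + 3977 = \left(1403 - 0\right) + 3977 = \left(1403 + 0\right) + 3977 = 1403 + 3977 = 5380$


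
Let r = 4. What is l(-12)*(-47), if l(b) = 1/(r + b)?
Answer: 47/8 ≈ 5.8750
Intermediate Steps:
l(b) = 1/(4 + b)
l(-12)*(-47) = -47/(4 - 12) = -47/(-8) = -1/8*(-47) = 47/8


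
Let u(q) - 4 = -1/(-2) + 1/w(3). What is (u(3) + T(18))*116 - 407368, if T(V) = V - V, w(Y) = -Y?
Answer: -1220654/3 ≈ -4.0688e+5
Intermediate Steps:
u(q) = 25/6 (u(q) = 4 + (-1/(-2) + 1/(-1*3)) = 4 + (-1*(-½) + 1/(-3)) = 4 + (½ + 1*(-⅓)) = 4 + (½ - ⅓) = 4 + ⅙ = 25/6)
T(V) = 0
(u(3) + T(18))*116 - 407368 = (25/6 + 0)*116 - 407368 = (25/6)*116 - 407368 = 1450/3 - 407368 = -1220654/3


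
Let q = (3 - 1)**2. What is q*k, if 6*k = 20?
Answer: 40/3 ≈ 13.333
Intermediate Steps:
k = 10/3 (k = (1/6)*20 = 10/3 ≈ 3.3333)
q = 4 (q = 2**2 = 4)
q*k = 4*(10/3) = 40/3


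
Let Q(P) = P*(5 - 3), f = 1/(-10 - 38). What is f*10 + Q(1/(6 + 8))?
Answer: -11/168 ≈ -0.065476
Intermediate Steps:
f = -1/48 (f = 1/(-48) = -1/48 ≈ -0.020833)
Q(P) = 2*P (Q(P) = P*2 = 2*P)
f*10 + Q(1/(6 + 8)) = -1/48*10 + 2/(6 + 8) = -5/24 + 2/14 = -5/24 + 2*(1/14) = -5/24 + ⅐ = -11/168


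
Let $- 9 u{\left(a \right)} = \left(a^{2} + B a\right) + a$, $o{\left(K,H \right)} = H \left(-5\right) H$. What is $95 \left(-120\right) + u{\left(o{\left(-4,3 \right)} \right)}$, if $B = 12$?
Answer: $-11560$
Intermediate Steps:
$o{\left(K,H \right)} = - 5 H^{2}$ ($o{\left(K,H \right)} = - 5 H H = - 5 H^{2}$)
$u{\left(a \right)} = - \frac{13 a}{9} - \frac{a^{2}}{9}$ ($u{\left(a \right)} = - \frac{\left(a^{2} + 12 a\right) + a}{9} = - \frac{a^{2} + 13 a}{9} = - \frac{13 a}{9} - \frac{a^{2}}{9}$)
$95 \left(-120\right) + u{\left(o{\left(-4,3 \right)} \right)} = 95 \left(-120\right) - \frac{- 5 \cdot 3^{2} \left(13 - 5 \cdot 3^{2}\right)}{9} = -11400 - \frac{\left(-5\right) 9 \left(13 - 45\right)}{9} = -11400 - - 5 \left(13 - 45\right) = -11400 - \left(-5\right) \left(-32\right) = -11400 - 160 = -11560$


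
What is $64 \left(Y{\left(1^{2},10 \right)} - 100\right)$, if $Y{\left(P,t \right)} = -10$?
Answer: $-7040$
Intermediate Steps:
$64 \left(Y{\left(1^{2},10 \right)} - 100\right) = 64 \left(-10 - 100\right) = 64 \left(-110\right) = -7040$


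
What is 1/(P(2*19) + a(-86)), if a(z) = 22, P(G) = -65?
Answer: -1/43 ≈ -0.023256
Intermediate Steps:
1/(P(2*19) + a(-86)) = 1/(-65 + 22) = 1/(-43) = -1/43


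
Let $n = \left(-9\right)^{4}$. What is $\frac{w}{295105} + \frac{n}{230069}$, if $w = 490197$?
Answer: $\frac{114715317498}{67894512245} \approx 1.6896$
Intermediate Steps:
$n = 6561$
$\frac{w}{295105} + \frac{n}{230069} = \frac{490197}{295105} + \frac{6561}{230069} = \frac{114715317498}{67894512245}$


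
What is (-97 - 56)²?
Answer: 23409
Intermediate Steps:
(-97 - 56)² = (-153)² = 23409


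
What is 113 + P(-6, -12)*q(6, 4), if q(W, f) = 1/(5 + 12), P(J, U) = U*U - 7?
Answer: 2058/17 ≈ 121.06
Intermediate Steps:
P(J, U) = -7 + U² (P(J, U) = U² - 7 = -7 + U²)
q(W, f) = 1/17
113 + P(-6, -12)*q(6, 4) = 113 + (-7 + (-12)²)*(1/17) = 113 + (-7 + 144)*(1/17) = 113 + 137*(1/17) = 113 + 137/17 = 2058/17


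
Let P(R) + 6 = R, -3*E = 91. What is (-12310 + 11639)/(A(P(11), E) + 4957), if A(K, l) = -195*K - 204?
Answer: -671/3778 ≈ -0.17761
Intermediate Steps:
E = -91/3 (E = -⅓*91 = -91/3 ≈ -30.333)
P(R) = -6 + R
A(K, l) = -204 - 195*K
(-12310 + 11639)/(A(P(11), E) + 4957) = (-12310 + 11639)/((-204 - 195*(-6 + 11)) + 4957) = -671/((-204 - 195*5) + 4957) = -671/((-204 - 975) + 4957) = -671/(-1179 + 4957) = -671/3778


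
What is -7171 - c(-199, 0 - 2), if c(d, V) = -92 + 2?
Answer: -7081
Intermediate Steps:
c(d, V) = -90
-7171 - c(-199, 0 - 2) = -7171 - 1*(-90) = -7171 + 90 = -7081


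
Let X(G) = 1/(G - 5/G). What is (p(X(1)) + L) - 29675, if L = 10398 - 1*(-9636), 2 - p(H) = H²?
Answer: -154225/16 ≈ -9639.1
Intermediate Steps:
p(H) = 2 - H²
L = 20034 (L = 10398 + 9636 = 20034)
(p(X(1)) + L) - 29675 = ((2 - (1/(-5 + 1²))²) + 20034) - 29675 = ((2 - (1/(-5 + 1))²) + 20034) - 29675 = ((2 - (1/(-4))²) + 20034) - 29675 = ((2 - (1*(-¼))²) + 20034) - 29675 = ((2 - (-¼)²) + 20034) - 29675 = ((2 - 1*1/16) + 20034) - 29675 = ((2 - 1/16) + 20034) - 29675 = (31/16 + 20034) - 29675 = 320575/16 - 29675 = -154225/16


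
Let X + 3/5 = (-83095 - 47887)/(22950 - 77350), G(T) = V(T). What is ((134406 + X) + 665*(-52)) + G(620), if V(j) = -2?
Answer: 2715261971/27200 ≈ 99826.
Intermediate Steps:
G(T) = -2
X = 49171/27200 (X = -⅗ + (-83095 - 47887)/(22950 - 77350) = -⅗ - 130982/(-54400) = -⅗ - 130982*(-1/54400) = -⅗ + 65491/27200 = 49171/27200 ≈ 1.8078)
((134406 + X) + 665*(-52)) + G(620) = ((134406 + 49171/27200) + 665*(-52)) - 2 = (3655892371/27200 - 34580) - 2 = 2715316371/27200 - 2 = 2715261971/27200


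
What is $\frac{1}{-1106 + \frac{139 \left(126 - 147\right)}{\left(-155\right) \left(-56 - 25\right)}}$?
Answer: $- \frac{4185}{4629583} \approx -0.00090397$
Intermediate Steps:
$\frac{1}{-1106 + \frac{139 \left(126 - 147\right)}{\left(-155\right) \left(-56 - 25\right)}} = \frac{1}{-1106 + \frac{139 \left(-21\right)}{\left(-155\right) \left(-81\right)}} = \frac{1}{-1106 - \frac{2919}{12555}} = \frac{1}{-1106 - \frac{973}{4185}} = \frac{1}{- \frac{4629583}{4185}} = - \frac{4185}{4629583}$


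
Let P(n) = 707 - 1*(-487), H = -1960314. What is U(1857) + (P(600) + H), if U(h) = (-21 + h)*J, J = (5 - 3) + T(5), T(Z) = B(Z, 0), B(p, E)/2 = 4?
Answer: -1940760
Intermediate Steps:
B(p, E) = 8 (B(p, E) = 2*4 = 8)
T(Z) = 8
P(n) = 1194 (P(n) = 707 + 487 = 1194)
J = 10 (J = (5 - 3) + 8 = 2 + 8 = 10)
U(h) = -210 + 10*h (U(h) = (-21 + h)*10 = -210 + 10*h)
U(1857) + (P(600) + H) = (-210 + 10*1857) + (1194 - 1960314) = (-210 + 18570) - 1959120 = 18360 - 1959120 = -1940760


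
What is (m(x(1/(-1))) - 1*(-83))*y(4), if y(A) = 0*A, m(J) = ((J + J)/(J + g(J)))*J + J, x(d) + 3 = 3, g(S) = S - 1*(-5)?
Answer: 0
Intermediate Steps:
g(S) = 5 + S (g(S) = S + 5 = 5 + S)
x(d) = 0 (x(d) = -3 + 3 = 0)
m(J) = J + 2*J²/(5 + 2*J) (m(J) = ((J + J)/(J + (5 + J)))*J + J = ((2*J)/(5 + 2*J))*J + J = (2*J/(5 + 2*J))*J + J = 2*J²/(5 + 2*J) + J = J + 2*J²/(5 + 2*J))
y(A) = 0
(m(x(1/(-1))) - 1*(-83))*y(4) = (0*(5 + 4*0)/(5 + 2*0) - 1*(-83))*0 = (0*(5 + 0)/(5 + 0) + 83)*0 = (0*5/5 + 83)*0 = (0*(⅕)*5 + 83)*0 = (0 + 83)*0 = 83*0 = 0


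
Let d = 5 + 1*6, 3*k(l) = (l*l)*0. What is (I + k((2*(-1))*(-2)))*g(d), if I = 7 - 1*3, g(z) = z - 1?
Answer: 40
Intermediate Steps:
k(l) = 0 (k(l) = ((l*l)*0)/3 = (l**2*0)/3 = (1/3)*0 = 0)
d = 11 (d = 5 + 6 = 11)
g(z) = -1 + z
I = 4 (I = 7 - 3 = 4)
(I + k((2*(-1))*(-2)))*g(d) = (4 + 0)*(-1 + 11) = 4*10 = 40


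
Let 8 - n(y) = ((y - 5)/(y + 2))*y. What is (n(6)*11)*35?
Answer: 11165/4 ≈ 2791.3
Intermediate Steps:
n(y) = 8 - y*(-5 + y)/(2 + y) (n(y) = 8 - (y - 5)/(y + 2)*y = 8 - (-5 + y)/(2 + y)*y = 8 - y*(-5 + y)/(2 + y))
(n(6)*11)*35 = (((16 - 1*6² + 13*6)/(2 + 6))*11)*35 = (((16 - 1*36 + 78)/8)*11)*35 = (((16 - 36 + 78)/8)*11)*35 = (((⅛)*58)*11)*35 = ((29/4)*11)*35 = (319/4)*35 = 11165/4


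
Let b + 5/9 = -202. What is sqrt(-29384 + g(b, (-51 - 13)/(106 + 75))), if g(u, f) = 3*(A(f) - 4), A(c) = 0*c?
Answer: 2*I*sqrt(7349) ≈ 171.45*I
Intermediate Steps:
b = -1823/9 (b = -5/9 - 202 = -1823/9 ≈ -202.56)
A(c) = 0
g(u, f) = -12 (g(u, f) = 3*(0 - 4) = 3*(-4) = -12)
sqrt(-29384 + g(b, (-51 - 13)/(106 + 75))) = sqrt(-29384 - 12) = sqrt(-29396) = 2*I*sqrt(7349)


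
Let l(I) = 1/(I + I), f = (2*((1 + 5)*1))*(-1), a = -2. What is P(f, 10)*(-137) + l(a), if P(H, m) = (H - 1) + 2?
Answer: 6027/4 ≈ 1506.8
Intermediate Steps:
f = -12 (f = (2*(6*1))*(-1) = (2*6)*(-1) = 12*(-1) = -12)
P(H, m) = 1 + H (P(H, m) = (-1 + H) + 2 = 1 + H)
l(I) = 1/(2*I)
P(f, 10)*(-137) + l(a) = (1 - 12)*(-137) + (1/2)/(-2) = -11*(-137) + (1/2)*(-1/2) = 1507 - 1/4 = 6027/4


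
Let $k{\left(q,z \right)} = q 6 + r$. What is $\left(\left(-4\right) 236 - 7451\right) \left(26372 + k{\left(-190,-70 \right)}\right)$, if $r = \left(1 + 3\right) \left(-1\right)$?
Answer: $-211789060$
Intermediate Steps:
$r = -4$ ($r = 4 \left(-1\right) = -4$)
$k{\left(q,z \right)} = -4 + 6 q$ ($k{\left(q,z \right)} = q 6 - 4 = 6 q - 4 = -4 + 6 q$)
$\left(\left(-4\right) 236 - 7451\right) \left(26372 + k{\left(-190,-70 \right)}\right) = \left(\left(-4\right) 236 - 7451\right) \left(26372 + \left(-4 + 6 \left(-190\right)\right)\right) = \left(-944 - 7451\right) \left(26372 - 1144\right) = - 8395 \left(26372 - 1144\right) = \left(-8395\right) 25228 = -211789060$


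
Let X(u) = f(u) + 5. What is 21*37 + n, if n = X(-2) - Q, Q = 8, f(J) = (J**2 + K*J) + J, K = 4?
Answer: 768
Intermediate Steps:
f(J) = J**2 + 5*J (f(J) = (J**2 + 4*J) + J = J**2 + 5*J)
X(u) = 5 + u*(5 + u) (X(u) = u*(5 + u) + 5 = 5 + u*(5 + u))
n = -9 (n = (5 - 2*(5 - 2)) - 1*8 = (5 - 2*3) - 8 = (5 - 6) - 8 = -1 - 8 = -9)
21*37 + n = 21*37 - 9 = 777 - 9 = 768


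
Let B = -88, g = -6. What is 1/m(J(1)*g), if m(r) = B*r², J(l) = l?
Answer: -1/3168 ≈ -0.00031566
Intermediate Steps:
m(r) = -88*r²
1/m(J(1)*g) = 1/(-88*(1*(-6))²) = 1/(-88*(-6)²) = 1/(-88*36) = 1/(-3168) = -1/3168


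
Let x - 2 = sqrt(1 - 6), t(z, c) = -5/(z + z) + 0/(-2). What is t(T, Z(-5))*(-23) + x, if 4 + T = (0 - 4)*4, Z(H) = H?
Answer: -7/8 + I*sqrt(5) ≈ -0.875 + 2.2361*I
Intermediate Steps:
T = -20 (T = -4 + (0 - 4)*4 = -4 - 4*4 = -4 - 16 = -20)
t(z, c) = -5/(2*z) (t(z, c) = -5*1/(2*z) + 0*(-1/2) = -5/(2*z) + 0 = -5/(2*z))
x = 2 + I*sqrt(5) (x = 2 + sqrt(1 - 6) = 2 + sqrt(-5) = 2 + I*sqrt(5) ≈ 2.0 + 2.2361*I)
t(T, Z(-5))*(-23) + x = -5/2/(-20)*(-23) + (2 + I*sqrt(5)) = -5/2*(-1/20)*(-23) + (2 + I*sqrt(5)) = (1/8)*(-23) + (2 + I*sqrt(5)) = -23/8 + (2 + I*sqrt(5)) = -7/8 + I*sqrt(5)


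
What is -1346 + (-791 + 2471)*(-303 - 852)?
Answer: -1941746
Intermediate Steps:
-1346 + (-791 + 2471)*(-303 - 852) = -1346 + 1680*(-1155) = -1346 - 1940400 = -1941746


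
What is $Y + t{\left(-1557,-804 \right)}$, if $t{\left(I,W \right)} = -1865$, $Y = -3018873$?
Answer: $-3020738$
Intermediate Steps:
$Y + t{\left(-1557,-804 \right)} = -3018873 - 1865 = -3020738$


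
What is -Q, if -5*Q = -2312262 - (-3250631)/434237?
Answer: -1004066463463/2171185 ≈ -4.6245e+5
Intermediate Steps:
Q = 1004066463463/2171185 (Q = -(-2312262 - (-3250631)/434237)/5 = -(-2312262 - 1*(-3250631/434237))/5 = -(-2312262 + 3250631/434237)/5 = -⅕*(-1004066463463/434237) = 1004066463463/2171185 ≈ 4.6245e+5)
-Q = -1*1004066463463/2171185 = -1004066463463/2171185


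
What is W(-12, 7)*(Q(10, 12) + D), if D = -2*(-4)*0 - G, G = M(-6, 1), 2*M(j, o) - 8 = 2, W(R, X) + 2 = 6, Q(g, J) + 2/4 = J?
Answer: 26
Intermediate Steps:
Q(g, J) = -½ + J
W(R, X) = 4 (W(R, X) = -2 + 6 = 4)
M(j, o) = 5 (M(j, o) = 4 + (½)*2 = 4 + 1 = 5)
G = 5
D = -5 (D = -2*(-4)*0 - 1*5 = -(-8)*0 - 5 = -1*0 - 5 = 0 - 5 = -5)
W(-12, 7)*(Q(10, 12) + D) = 4*((-½ + 12) - 5) = 4*(23/2 - 5) = 4*(13/2) = 26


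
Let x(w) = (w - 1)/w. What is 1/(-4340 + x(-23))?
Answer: -23/99796 ≈ -0.00023047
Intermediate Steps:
x(w) = (-1 + w)/w
1/(-4340 + x(-23)) = 1/(-4340 + (-1 - 23)/(-23)) = 1/(-4340 - 1/23*(-24)) = 1/(-4340 + 24/23) = 1/(-99796/23) = -23/99796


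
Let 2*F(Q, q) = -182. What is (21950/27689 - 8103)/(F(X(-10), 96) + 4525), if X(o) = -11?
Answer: -224342017/122773026 ≈ -1.8273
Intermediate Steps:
F(Q, q) = -91 (F(Q, q) = (½)*(-182) = -91)
(21950/27689 - 8103)/(F(X(-10), 96) + 4525) = (21950/27689 - 8103)/(-91 + 4525) = (21950*(1/27689) - 8103)/4434 = (21950/27689 - 8103)*(1/4434) = -224342017/27689*1/4434 = -224342017/122773026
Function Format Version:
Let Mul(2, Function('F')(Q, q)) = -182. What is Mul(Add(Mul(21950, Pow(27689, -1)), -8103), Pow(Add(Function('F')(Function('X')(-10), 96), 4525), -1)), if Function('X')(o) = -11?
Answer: Rational(-224342017, 122773026) ≈ -1.8273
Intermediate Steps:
Function('F')(Q, q) = -91 (Function('F')(Q, q) = Mul(Rational(1, 2), -182) = -91)
Mul(Add(Mul(21950, Pow(27689, -1)), -8103), Pow(Add(Function('F')(Function('X')(-10), 96), 4525), -1)) = Mul(Add(Mul(21950, Pow(27689, -1)), -8103), Pow(Add(-91, 4525), -1)) = Mul(Add(Mul(21950, Rational(1, 27689)), -8103), Pow(4434, -1)) = Mul(Add(Rational(21950, 27689), -8103), Rational(1, 4434)) = Mul(Rational(-224342017, 27689), Rational(1, 4434)) = Rational(-224342017, 122773026)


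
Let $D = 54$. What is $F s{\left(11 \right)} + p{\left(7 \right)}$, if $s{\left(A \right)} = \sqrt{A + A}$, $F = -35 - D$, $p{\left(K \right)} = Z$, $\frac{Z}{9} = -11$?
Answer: $-99 - 89 \sqrt{22} \approx -516.45$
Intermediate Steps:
$Z = -99$ ($Z = 9 \left(-11\right) = -99$)
$p{\left(K \right)} = -99$
$F = -89$ ($F = -35 - 54 = -89$)
$s{\left(A \right)} = \sqrt{2} \sqrt{A}$ ($s{\left(A \right)} = \sqrt{2 A} = \sqrt{2} \sqrt{A}$)
$F s{\left(11 \right)} + p{\left(7 \right)} = - 89 \sqrt{2} \sqrt{11} - 99 = - 89 \sqrt{22} - 99 = -99 - 89 \sqrt{22}$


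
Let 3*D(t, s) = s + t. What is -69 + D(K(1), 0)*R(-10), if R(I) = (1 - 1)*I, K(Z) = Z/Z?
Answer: -69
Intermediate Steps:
K(Z) = 1
R(I) = 0 (R(I) = 0*I = 0)
D(t, s) = s/3 + t/3 (D(t, s) = (s + t)/3 = s/3 + t/3)
-69 + D(K(1), 0)*R(-10) = -69 + ((⅓)*0 + (⅓)*1)*0 = -69 + (0 + ⅓)*0 = -69 + (⅓)*0 = -69 + 0 = -69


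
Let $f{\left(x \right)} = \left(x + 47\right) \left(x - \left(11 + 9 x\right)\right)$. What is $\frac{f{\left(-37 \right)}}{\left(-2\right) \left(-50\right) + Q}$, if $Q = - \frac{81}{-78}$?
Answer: $\frac{74100}{2627} \approx 28.207$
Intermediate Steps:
$Q = \frac{27}{26}$ ($Q = \left(-81\right) \left(- \frac{1}{78}\right) = \frac{27}{26} \approx 1.0385$)
$f{\left(x \right)} = \left(-11 - 8 x\right) \left(47 + x\right)$ ($f{\left(x \right)} = \left(47 + x\right) \left(x - \left(11 + 9 x\right)\right) = \left(47 + x\right) \left(-11 - 8 x\right) = \left(-11 - 8 x\right) \left(47 + x\right)$)
$\frac{f{\left(-37 \right)}}{\left(-2\right) \left(-50\right) + Q} = \frac{-517 - -14319 - 8 \left(-37\right)^{2}}{\left(-2\right) \left(-50\right) + \frac{27}{26}} = \frac{-517 + 14319 - 10952}{100 + \frac{27}{26}} = \frac{-517 + 14319 - 10952}{\frac{2627}{26}} = 2850 \cdot \frac{26}{2627} = \frac{74100}{2627}$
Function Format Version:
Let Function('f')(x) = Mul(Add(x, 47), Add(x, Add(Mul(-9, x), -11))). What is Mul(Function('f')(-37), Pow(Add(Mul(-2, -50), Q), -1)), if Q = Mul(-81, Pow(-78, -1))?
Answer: Rational(74100, 2627) ≈ 28.207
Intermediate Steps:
Q = Rational(27, 26) (Q = Mul(-81, Rational(-1, 78)) = Rational(27, 26) ≈ 1.0385)
Function('f')(x) = Mul(Add(-11, Mul(-8, x)), Add(47, x)) (Function('f')(x) = Mul(Add(47, x), Add(x, Add(-11, Mul(-9, x)))) = Mul(Add(47, x), Add(-11, Mul(-8, x))) = Mul(Add(-11, Mul(-8, x)), Add(47, x)))
Mul(Function('f')(-37), Pow(Add(Mul(-2, -50), Q), -1)) = Mul(Add(-517, Mul(-387, -37), Mul(-8, Pow(-37, 2))), Pow(Add(Mul(-2, -50), Rational(27, 26)), -1)) = Mul(Add(-517, 14319, Mul(-8, 1369)), Pow(Add(100, Rational(27, 26)), -1)) = Mul(Add(-517, 14319, -10952), Pow(Rational(2627, 26), -1)) = Mul(2850, Rational(26, 2627)) = Rational(74100, 2627)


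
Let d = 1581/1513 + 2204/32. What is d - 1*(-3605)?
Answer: 2616543/712 ≈ 3674.9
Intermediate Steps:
d = 49783/712 (d = 1581*(1/1513) + 2204*(1/32) = 93/89 + 551/8 = 49783/712 ≈ 69.920)
d - 1*(-3605) = 49783/712 - 1*(-3605) = 49783/712 + 3605 = 2616543/712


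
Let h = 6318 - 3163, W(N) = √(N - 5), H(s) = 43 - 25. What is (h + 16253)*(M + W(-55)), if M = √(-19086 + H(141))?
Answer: 38816*I*(√15 + √4767) ≈ 2.8303e+6*I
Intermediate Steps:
H(s) = 18
W(N) = √(-5 + N)
h = 3155
M = 2*I*√4767 (M = √(-19086 + 18) = √(-19068) = 2*I*√4767 ≈ 138.09*I)
(h + 16253)*(M + W(-55)) = (3155 + 16253)*(2*I*√4767 + √(-5 - 55)) = 19408*(2*I*√4767 + √(-60)) = 19408*(2*I*√4767 + 2*I*√15) = 19408*(2*I*√15 + 2*I*√4767) = 38816*I*√15 + 38816*I*√4767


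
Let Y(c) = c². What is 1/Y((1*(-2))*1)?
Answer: ¼ ≈ 0.25000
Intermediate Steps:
1/Y((1*(-2))*1) = 1/(((1*(-2))*1)²) = 1/((-2*1)²) = 1/((-2)²) = 1/4 = ¼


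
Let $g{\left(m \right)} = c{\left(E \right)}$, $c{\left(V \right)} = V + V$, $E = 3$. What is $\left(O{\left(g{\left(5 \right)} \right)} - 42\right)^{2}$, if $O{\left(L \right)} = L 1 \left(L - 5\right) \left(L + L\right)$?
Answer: $900$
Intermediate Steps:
$c{\left(V \right)} = 2 V$
$g{\left(m \right)} = 6$ ($g{\left(m \right)} = 2 \cdot 3 = 6$)
$O{\left(L \right)} = 2 L^{2} \left(-5 + L\right)$ ($O{\left(L \right)} = L \left(-5 + L\right) 2 L = L 2 L \left(-5 + L\right) = 2 L^{2} \left(-5 + L\right)$)
$\left(O{\left(g{\left(5 \right)} \right)} - 42\right)^{2} = \left(2 \cdot 6^{2} \left(-5 + 6\right) - 42\right)^{2} = \left(2 \cdot 36 \cdot 1 - 42\right)^{2} = \left(72 - 42\right)^{2} = 30^{2} = 900$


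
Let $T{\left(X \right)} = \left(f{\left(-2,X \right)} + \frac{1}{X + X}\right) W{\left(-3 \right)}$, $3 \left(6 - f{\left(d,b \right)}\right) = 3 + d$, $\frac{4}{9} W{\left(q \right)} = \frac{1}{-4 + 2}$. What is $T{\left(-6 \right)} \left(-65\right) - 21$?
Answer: $\frac{12393}{32} \approx 387.28$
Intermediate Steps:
$W{\left(q \right)} = - \frac{9}{8}$ ($W{\left(q \right)} = \frac{9}{4 \left(-4 + 2\right)} = \frac{9}{4 \left(-2\right)} = \frac{9}{4} \left(- \frac{1}{2}\right) = - \frac{9}{8}$)
$f{\left(d,b \right)} = 5 - \frac{d}{3}$ ($f{\left(d,b \right)} = 6 - \frac{3 + d}{3} = 6 - \left(1 + \frac{d}{3}\right) = 5 - \frac{d}{3}$)
$T{\left(X \right)} = - \frac{51}{8} - \frac{9}{16 X}$ ($T{\left(X \right)} = \left(\left(5 - - \frac{2}{3}\right) + \frac{1}{X + X}\right) \left(- \frac{9}{8}\right) = \left(\left(5 + \frac{2}{3}\right) + \frac{1}{2 X}\right) \left(- \frac{9}{8}\right) = \left(\frac{17}{3} + \frac{1}{2 X}\right) \left(- \frac{9}{8}\right) = - \frac{51}{8} - \frac{9}{16 X}$)
$T{\left(-6 \right)} \left(-65\right) - 21 = \frac{3 \left(-3 - -204\right)}{16 \left(-6\right)} \left(-65\right) - 21 = \frac{3}{16} \left(- \frac{1}{6}\right) \left(-3 + 204\right) \left(-65\right) - 21 = \frac{3}{16} \left(- \frac{1}{6}\right) 201 \left(-65\right) - 21 = \left(- \frac{201}{32}\right) \left(-65\right) - 21 = \frac{13065}{32} - 21 = \frac{12393}{32}$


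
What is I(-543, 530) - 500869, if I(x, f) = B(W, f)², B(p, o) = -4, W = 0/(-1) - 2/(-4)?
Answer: -500853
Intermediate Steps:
W = ½ (W = 0*(-1) - 2*(-¼) = 0 + ½ = ½ ≈ 0.50000)
I(x, f) = 16 (I(x, f) = (-4)² = 16)
I(-543, 530) - 500869 = 16 - 500869 = -500853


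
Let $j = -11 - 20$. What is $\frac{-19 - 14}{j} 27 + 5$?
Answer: $\frac{1046}{31} \approx 33.742$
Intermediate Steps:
$j = -31$
$\frac{-19 - 14}{j} 27 + 5 = \frac{-19 - 14}{-31} \cdot 27 + 5 = \left(-33\right) \left(- \frac{1}{31}\right) 27 + 5 = \frac{33}{31} \cdot 27 + 5 = \frac{891}{31} + 5 = \frac{1046}{31}$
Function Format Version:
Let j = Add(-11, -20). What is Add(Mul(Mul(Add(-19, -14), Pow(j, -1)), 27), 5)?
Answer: Rational(1046, 31) ≈ 33.742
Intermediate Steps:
j = -31
Add(Mul(Mul(Add(-19, -14), Pow(j, -1)), 27), 5) = Add(Mul(Mul(Add(-19, -14), Pow(-31, -1)), 27), 5) = Add(Mul(Mul(-33, Rational(-1, 31)), 27), 5) = Add(Mul(Rational(33, 31), 27), 5) = Add(Rational(891, 31), 5) = Rational(1046, 31)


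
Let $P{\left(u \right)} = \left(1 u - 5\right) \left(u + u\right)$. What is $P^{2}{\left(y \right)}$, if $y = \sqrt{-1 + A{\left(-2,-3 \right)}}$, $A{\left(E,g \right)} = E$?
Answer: $-264 + 120 i \sqrt{3} \approx -264.0 + 207.85 i$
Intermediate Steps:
$y = i \sqrt{3}$ ($y = \sqrt{-1 - 2} = \sqrt{-3} = i \sqrt{3} \approx 1.732 i$)
$P{\left(u \right)} = 2 u \left(-5 + u\right)$ ($P{\left(u \right)} = \left(u - 5\right) 2 u = \left(-5 + u\right) 2 u = 2 u \left(-5 + u\right)$)
$P^{2}{\left(y \right)} = \left(2 i \sqrt{3} \left(-5 + i \sqrt{3}\right)\right)^{2} = - 12 \left(-5 + i \sqrt{3}\right)^{2}$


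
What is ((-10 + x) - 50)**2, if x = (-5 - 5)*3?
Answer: 8100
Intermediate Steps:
x = -30 (x = -10*3 = -30)
((-10 + x) - 50)**2 = ((-10 - 30) - 50)**2 = (-40 - 50)**2 = (-90)**2 = 8100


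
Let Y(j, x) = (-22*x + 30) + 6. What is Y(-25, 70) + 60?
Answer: -1444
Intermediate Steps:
Y(j, x) = 36 - 22*x (Y(j, x) = (30 - 22*x) + 6 = 36 - 22*x)
Y(-25, 70) + 60 = (36 - 22*70) + 60 = (36 - 1540) + 60 = -1504 + 60 = -1444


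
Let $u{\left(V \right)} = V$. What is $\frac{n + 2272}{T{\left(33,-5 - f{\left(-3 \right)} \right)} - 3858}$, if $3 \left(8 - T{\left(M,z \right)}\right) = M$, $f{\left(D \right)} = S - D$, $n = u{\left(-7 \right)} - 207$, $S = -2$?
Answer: $- \frac{686}{1287} \approx -0.53302$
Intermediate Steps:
$n = -214$ ($n = -7 - 207 = -214$)
$f{\left(D \right)} = -2 - D$
$T{\left(M,z \right)} = 8 - \frac{M}{3}$
$\frac{n + 2272}{T{\left(33,-5 - f{\left(-3 \right)} \right)} - 3858} = \frac{-214 + 2272}{\left(8 - 11\right) - 3858} = \frac{2058}{\left(8 - 11\right) - 3858} = \frac{2058}{-3 - 3858} = \frac{2058}{-3861} = 2058 \left(- \frac{1}{3861}\right) = - \frac{686}{1287}$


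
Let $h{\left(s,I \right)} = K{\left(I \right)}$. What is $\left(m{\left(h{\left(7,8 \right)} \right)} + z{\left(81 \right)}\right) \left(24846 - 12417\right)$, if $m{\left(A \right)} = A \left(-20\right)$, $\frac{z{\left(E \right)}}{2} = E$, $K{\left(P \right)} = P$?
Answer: $24858$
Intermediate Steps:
$z{\left(E \right)} = 2 E$
$h{\left(s,I \right)} = I$
$m{\left(A \right)} = - 20 A$
$\left(m{\left(h{\left(7,8 \right)} \right)} + z{\left(81 \right)}\right) \left(24846 - 12417\right) = \left(\left(-20\right) 8 + 2 \cdot 81\right) \left(24846 - 12417\right) = \left(-160 + 162\right) 12429 = 2 \cdot 12429 = 24858$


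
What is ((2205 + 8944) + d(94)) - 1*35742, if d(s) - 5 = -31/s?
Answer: -2311303/94 ≈ -24588.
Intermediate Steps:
d(s) = 5 - 31/s
((2205 + 8944) + d(94)) - 1*35742 = ((2205 + 8944) + (5 - 31/94)) - 1*35742 = (11149 + (5 - 31*1/94)) - 35742 = (11149 + (5 - 31/94)) - 35742 = (11149 + 439/94) - 35742 = 1048445/94 - 35742 = -2311303/94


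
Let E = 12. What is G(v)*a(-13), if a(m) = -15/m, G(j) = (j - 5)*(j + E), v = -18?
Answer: 2070/13 ≈ 159.23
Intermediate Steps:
G(j) = (-5 + j)*(12 + j) (G(j) = (j - 5)*(j + 12) = (-5 + j)*(12 + j))
G(v)*a(-13) = (-60 + (-18)² + 7*(-18))*(-15/(-13)) = (-60 + 324 - 126)*(-15*(-1/13)) = 138*(15/13) = 2070/13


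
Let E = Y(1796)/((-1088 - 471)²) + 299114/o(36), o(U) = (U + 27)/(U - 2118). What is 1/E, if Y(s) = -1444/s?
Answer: -22917005349/226534724464044985 ≈ -1.0116e-7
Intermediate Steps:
o(U) = (27 + U)/(-2118 + U)
E = -226534724464044985/22917005349 (E = (-1444/1796)/((-1088 - 471)²) + 299114/(((27 + 36)/(-2118 + 36))) = (-1444*1/1796)/((-1559)²) + 299114/((63/(-2082))) = -361/449/2430481 + 299114/((-1/2082*63)) = -361/449*1/2430481 + 299114/(-21/694) = -361/1091285969 + 299114*(-694/21) = -361/1091285969 - 207585116/21 = -226534724464044985/22917005349 ≈ -9.8850e+6)
1/E = 1/(-226534724464044985/22917005349) = -22917005349/226534724464044985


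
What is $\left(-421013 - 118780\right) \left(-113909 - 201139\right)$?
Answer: $170060705064$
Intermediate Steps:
$\left(-421013 - 118780\right) \left(-113909 - 201139\right) = \left(-539793\right) \left(-315048\right) = 170060705064$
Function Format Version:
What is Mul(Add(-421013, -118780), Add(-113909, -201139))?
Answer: 170060705064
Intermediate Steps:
Mul(Add(-421013, -118780), Add(-113909, -201139)) = Mul(-539793, -315048) = 170060705064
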